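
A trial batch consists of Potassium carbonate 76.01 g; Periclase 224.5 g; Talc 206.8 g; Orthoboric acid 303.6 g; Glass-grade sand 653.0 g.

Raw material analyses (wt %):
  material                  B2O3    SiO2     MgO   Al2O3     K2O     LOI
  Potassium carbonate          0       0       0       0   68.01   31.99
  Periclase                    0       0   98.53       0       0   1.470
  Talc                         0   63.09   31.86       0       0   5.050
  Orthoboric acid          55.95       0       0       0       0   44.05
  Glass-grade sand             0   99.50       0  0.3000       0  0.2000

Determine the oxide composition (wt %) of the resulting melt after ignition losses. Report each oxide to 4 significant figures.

The intermediate values are shown with 4-significant-digit rounding alongside each step. The whole derivation carries full float precision end to end — every reported result is rounded just once — the derived quantities (yield, totals, net glass mass, the five compositions, LOI) are re-derived from the batch weights per 1291 g of glass at exact precision, as set out in either problem or answer.
Per-oxide mass from batch:
  B2O3: 303.6·0.5595 = 169.9 g
  SiO2: 206.8·0.6309 + 653.0·0.9950 = 780.2 g
  MgO: 224.5·0.9853 + 206.8·0.3186 = 287.1 g
  Al2O3: 653.0·0.003000 = 1.959 g
  K2O: 76.01·0.6801 = 51.69 g
LOI: 76.01·0.3199 + 224.5·0.01470 + 206.8·0.05050 + 303.6·0.4405 + 653.0·0.002000 = 173.1 g
Glass mass = batch − LOI = 1464 − 173.1 = 1291 g (equal to the oxide-mass sum)
oxide / glass × 100 gives the wt %

Glass mass = 1291 g (batch 1464 − LOI 173.1).
Composition: B2O3 13.16%, SiO2 60.44%, MgO 22.24%, Al2O3 0.1518%, K2O 4.005%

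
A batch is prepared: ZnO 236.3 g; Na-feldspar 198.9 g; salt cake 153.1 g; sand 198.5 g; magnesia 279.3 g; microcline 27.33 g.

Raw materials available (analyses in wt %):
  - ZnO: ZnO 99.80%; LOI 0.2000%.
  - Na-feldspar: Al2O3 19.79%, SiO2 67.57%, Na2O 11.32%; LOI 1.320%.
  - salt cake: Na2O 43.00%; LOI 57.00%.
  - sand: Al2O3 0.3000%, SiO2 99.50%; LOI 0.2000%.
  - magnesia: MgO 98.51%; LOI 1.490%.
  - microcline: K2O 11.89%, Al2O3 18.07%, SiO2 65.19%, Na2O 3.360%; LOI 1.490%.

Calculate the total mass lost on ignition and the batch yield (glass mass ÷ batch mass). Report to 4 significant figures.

Every computation keeps full precision all the way through; intermediates are displayed rounded to 4 significant digits alongside each step. Each reported figure is rounded a single time — the derived quantities are computed in full float precision (glass mass, the six compositions, ignition loss, the totals, yield) from the batch weights for 998.1 g of glass, as given in either problem or answer.
Each material's LOI contribution:
  ZnO: 236.3 × 0.002000 = 0.4726 g
  Na-feldspar: 198.9 × 0.01320 = 2.625 g
  salt cake: 153.1 × 0.5700 = 87.27 g
  sand: 198.5 × 0.002000 = 0.3970 g
  magnesia: 279.3 × 0.01490 = 4.162 g
  microcline: 27.33 × 0.01490 = 0.4072 g
Total LOI = 95.33 g
Glass = batch − LOI = 1093 − 95.33 = 998.1 g

LOI loss = 95.33 g; glass = 998.1 g; yield = 91.28%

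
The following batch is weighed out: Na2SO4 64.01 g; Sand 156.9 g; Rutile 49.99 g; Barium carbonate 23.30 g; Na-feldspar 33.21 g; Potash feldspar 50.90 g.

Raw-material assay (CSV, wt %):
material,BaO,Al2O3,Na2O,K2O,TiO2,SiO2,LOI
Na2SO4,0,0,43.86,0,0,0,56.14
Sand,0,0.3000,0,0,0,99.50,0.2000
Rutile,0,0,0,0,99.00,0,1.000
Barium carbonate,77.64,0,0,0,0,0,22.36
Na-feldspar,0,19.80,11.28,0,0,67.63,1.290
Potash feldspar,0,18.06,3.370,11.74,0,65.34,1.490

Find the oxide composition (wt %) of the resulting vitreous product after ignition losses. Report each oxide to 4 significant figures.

All internal work maintains exact precision from first step to last; values along the way appear with 4-significant-digit rounding across the worked steps; exactly one rounding lands on each reported number; the derived quantities (totals, net glass mass, the six compositions, LOI, yield) are recomputed using the weight values per 335.2 g of glass in full precision, precisely as stated by the problem or answer text.
Delivered oxide masses:
  BaO: 23.30·0.7764 = 18.09 g
  Al2O3: 156.9·0.003000 + 33.21·0.1980 + 50.90·0.1806 = 16.24 g
  Na2O: 64.01·0.4386 + 33.21·0.1128 + 50.90·0.03370 = 33.54 g
  K2O: 50.90·0.1174 = 5.976 g
  TiO2: 49.99·0.9900 = 49.49 g
  SiO2: 156.9·0.9950 + 33.21·0.6763 + 50.90·0.6534 = 211.8 g
LOI: 64.01·0.5614 + 156.9·0.002000 + 49.99·0.01000 + 23.30·0.2236 + 33.21·0.01290 + 50.90·0.01490 = 43.15 g
Resulting glass, batch − LOI: 378.3 − 43.15 = 335.2 g (= the summed oxide contributions)
percent by weight: oxide/glass ×100

Glass mass = 335.2 g (batch 378.3 − LOI 43.15).
Composition: BaO 5.397%, Al2O3 4.845%, Na2O 10.01%, K2O 1.783%, TiO2 14.77%, SiO2 63.20%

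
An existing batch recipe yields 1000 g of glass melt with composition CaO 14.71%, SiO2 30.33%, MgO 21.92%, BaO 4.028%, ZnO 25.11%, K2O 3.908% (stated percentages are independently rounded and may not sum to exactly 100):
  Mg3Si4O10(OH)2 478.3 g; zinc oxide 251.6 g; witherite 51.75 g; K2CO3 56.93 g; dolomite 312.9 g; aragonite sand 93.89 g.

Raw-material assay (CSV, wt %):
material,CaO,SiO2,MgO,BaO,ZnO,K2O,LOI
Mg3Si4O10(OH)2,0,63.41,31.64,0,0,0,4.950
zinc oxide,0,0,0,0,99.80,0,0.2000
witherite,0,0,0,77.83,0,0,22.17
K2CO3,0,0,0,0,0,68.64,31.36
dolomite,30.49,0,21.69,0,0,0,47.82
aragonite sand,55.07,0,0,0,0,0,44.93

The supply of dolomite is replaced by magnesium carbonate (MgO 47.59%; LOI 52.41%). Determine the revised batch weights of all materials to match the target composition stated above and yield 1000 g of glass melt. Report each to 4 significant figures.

Full precision is maintained from first step to last. Values along the way are displayed, with 4-significant-digit rounding, as written; each reported result sees exactly one rounding; derived quantities (net glass mass, totals, LOI, the yield, the six compositions) are recomputed at full precision starting from the weights per 1000 g of glass as given in problem or answer.
Target oxide masses per 1000 g glass melt:
  CaO: 14.71% × 1000 = 147.1 g
  SiO2: 30.33% × 1000 = 303.3 g
  MgO: 21.92% × 1000 = 219.2 g
  BaO: 4.028% × 1000 = 40.28 g
  ZnO: 25.11% × 1000 = 251.1 g
  K2O: 3.908% × 1000 = 39.08 g
Oxide-by-oxide audit applying the batch weights above, at the basis given (target by target, the sums agree inside rounding margins):
  CaO: 267.1·0.5507 = 147.1 g (target 147.1 g)
  SiO2: 478.3·0.6341 = 303.3 g (target 303.3 g)
  MgO: 478.3·0.3164 + 142.6·0.4759 = 219.2 g (target 219.2 g)
  BaO: 51.75·0.7783 = 40.28 g (target 40.28 g)
  ZnO: 251.6·0.9980 = 251.1 g (target 251.1 g)
  K2O: 56.93·0.6864 = 39.08 g (target 39.08 g)
Glass-mass closure: Σ batch − LOI loss = 1000 g (targets for the oxides total 1000 g; stated basis 1000 g — deltas are rounding alone).
Summing the batch: Σ batch = 1248 g; LOI removed, Σ of batch·LOI: 248.2 g; glass ÷ batch gives a yield of 80.11%.

Revised batch per 1000 g glass melt:
  Mg3Si4O10(OH)2: 478.3 g
  zinc oxide: 251.6 g
  witherite: 51.75 g
  K2CO3: 56.93 g
  magnesium carbonate: 142.6 g
  aragonite sand: 267.1 g
Total batch = 1248 g; LOI loss = 248.2 g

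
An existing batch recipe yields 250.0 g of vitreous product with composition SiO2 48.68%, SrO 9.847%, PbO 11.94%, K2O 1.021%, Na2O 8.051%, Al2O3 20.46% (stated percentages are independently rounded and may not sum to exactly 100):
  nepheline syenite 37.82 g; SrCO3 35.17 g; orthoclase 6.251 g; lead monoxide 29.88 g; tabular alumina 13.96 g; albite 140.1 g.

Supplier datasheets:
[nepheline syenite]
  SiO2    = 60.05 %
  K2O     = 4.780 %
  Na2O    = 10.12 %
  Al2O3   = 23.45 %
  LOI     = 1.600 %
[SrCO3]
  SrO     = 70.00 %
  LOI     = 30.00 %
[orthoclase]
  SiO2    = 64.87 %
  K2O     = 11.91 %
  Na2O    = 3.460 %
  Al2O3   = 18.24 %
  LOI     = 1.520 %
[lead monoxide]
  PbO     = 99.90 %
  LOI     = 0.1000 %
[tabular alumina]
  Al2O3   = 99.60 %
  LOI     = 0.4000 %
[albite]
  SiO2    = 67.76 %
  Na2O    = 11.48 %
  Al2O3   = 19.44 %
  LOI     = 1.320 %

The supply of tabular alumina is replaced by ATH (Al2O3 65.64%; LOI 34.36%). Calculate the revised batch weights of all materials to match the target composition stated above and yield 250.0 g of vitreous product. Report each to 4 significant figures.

Revised batch per 250.0 g vitreous product:
  nepheline syenite: 37.82 g
  SrCO3: 35.17 g
  orthoclase: 6.251 g
  lead monoxide: 29.88 g
  ATH: 21.18 g
  albite: 140.1 g
Total batch = 270.4 g; LOI loss = 20.41 g

The working math keeps full float precision in all steps; mid-chain values are shown (rounded to four significant figures) between the steps — each reported value includes exactly one rounding; derived quantities, including ignition loss, net glass mass, the six compositions, yield, the totals, are re-derived from the weighed amounts at 250.0 g of glass in full precision, as quoted within the question or the answer.
Per-oxide target masses for 250.0 g vitreous product:
  SiO2: 48.68% × 250.0 = 121.7 g
  SrO: 9.847% × 250.0 = 24.62 g
  PbO: 11.94% × 250.0 = 29.85 g
  K2O: 1.021% × 250.0 = 2.552 g
  Na2O: 8.051% × 250.0 = 20.13 g
  Al2O3: 20.46% × 250.0 = 51.15 g
Mass-balance tally per oxide given the weights on record, versus the basis set out (delivered sums recover each target within answer rounding):
  SiO2: 37.82·0.6005 + 6.251·0.6487 + 140.1·0.6776 = 121.7 g (target 121.7 g)
  SrO: 35.17·0.7000 = 24.62 g (target 24.62 g)
  PbO: 29.88·0.9990 = 29.85 g (target 29.85 g)
  K2O: 37.82·0.04780 + 6.251·0.1191 = 2.552 g (target 2.552 g)
  Na2O: 37.82·0.1012 + 6.251·0.03460 + 140.1·0.1148 = 20.13 g (target 20.13 g)
  Al2O3: 37.82·0.2345 + 6.251·0.1824 + 21.18·0.6564 + 140.1·0.1944 = 51.15 g (target 51.15 g)
Consistency of the glass mass: batch total minus LOI = 250.0 g (the Σ of target masses is 250.0 g; stated basis 250.0 g — a pure rounding effect).
Adding the batch up: Σ batch = 270.4 g; ignition loss, Σ(batch × LOI) = 20.41 g; yield: glass divided by total = 92.45%.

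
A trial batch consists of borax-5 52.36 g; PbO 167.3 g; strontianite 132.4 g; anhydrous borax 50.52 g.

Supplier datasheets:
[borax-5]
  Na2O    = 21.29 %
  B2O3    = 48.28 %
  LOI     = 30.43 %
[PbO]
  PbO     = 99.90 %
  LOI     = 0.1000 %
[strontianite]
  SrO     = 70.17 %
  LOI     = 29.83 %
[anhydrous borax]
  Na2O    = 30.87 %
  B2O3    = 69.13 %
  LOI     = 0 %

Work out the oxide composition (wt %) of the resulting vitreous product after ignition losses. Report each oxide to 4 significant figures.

The whole derivation maintains full float precision in every operation — mid-chain values are printed rounded to 4 significant figures across the worked steps — a single rounding produces each reported figure. All derived quantities are carried in full precision (glass mass, the totals, four oxide percentages, ignition loss, the yield) starting from the weights on 347.0 g of glass as they appear in the question or the answer.
Oxide-by-oxide delivered mass:
  Na2O: 52.36·0.2129 + 50.52·0.3087 = 26.74 g
  PbO: 167.3·0.9990 = 167.1 g
  SrO: 132.4·0.7017 = 92.91 g
  B2O3: 52.36·0.4828 + 50.52·0.6913 = 60.20 g
LOI: 52.36·0.3043 + 167.3·0.001000 + 132.4·0.2983 = 55.60 g
Glass = total batch minus LOI = 402.6 − 55.60 = 347.0 g (equal to the oxide-mass sum)
oxide / glass × 100 gives the wt %

Glass mass = 347.0 g (batch 402.6 − LOI 55.60).
Composition: Na2O 7.707%, PbO 48.17%, SrO 26.77%, B2O3 17.35%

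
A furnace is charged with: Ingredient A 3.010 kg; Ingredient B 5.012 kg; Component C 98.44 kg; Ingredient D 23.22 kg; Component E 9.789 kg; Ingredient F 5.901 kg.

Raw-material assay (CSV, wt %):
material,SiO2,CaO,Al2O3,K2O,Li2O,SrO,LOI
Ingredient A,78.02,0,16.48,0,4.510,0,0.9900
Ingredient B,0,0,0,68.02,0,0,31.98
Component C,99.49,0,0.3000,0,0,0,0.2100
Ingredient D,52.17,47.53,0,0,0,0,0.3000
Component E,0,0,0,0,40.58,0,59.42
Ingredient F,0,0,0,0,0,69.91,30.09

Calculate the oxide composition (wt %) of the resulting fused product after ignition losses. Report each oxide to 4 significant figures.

Glass mass = 135.9 kg (batch 145.4 − LOI 9.501).
Composition: SiO2 82.73%, CaO 8.123%, Al2O3 0.5824%, K2O 2.509%, Li2O 3.024%, SrO 3.036%

All arithmetic holds full float precision in every operation. Intermediates are displayed, with 4-significant-digit rounding, across the worked steps. Each reported value is rounded only once; the derived quantities are computed at full precision (the yield, LOI, six oxide percentages, totals, net glass mass) using the weight values at 135.9 kg of glass, as quoted within the problem or the answer.
What the batch supplies per oxide:
  SiO2: 3.010·0.7802 + 98.44·0.9949 + 23.22·0.5217 = 112.4 kg
  CaO: 23.22·0.4753 = 11.04 kg
  Al2O3: 3.010·0.1648 + 98.44·0.003000 = 0.7914 kg
  K2O: 5.012·0.6802 = 3.409 kg
  Li2O: 3.010·0.04510 + 9.789·0.4058 = 4.108 kg
  SrO: 5.901·0.6991 = 4.125 kg
LOI: 3.010·0.009900 + 5.012·0.3198 + 98.44·0.002100 + 23.22·0.003000 + 9.789·0.5942 + 5.901·0.3009 = 9.501 kg
Glass mass = batch − LOI = 145.4 − 9.501 = 135.9 kg (matching Σ of the oxides)
percent by weight: oxide/glass ×100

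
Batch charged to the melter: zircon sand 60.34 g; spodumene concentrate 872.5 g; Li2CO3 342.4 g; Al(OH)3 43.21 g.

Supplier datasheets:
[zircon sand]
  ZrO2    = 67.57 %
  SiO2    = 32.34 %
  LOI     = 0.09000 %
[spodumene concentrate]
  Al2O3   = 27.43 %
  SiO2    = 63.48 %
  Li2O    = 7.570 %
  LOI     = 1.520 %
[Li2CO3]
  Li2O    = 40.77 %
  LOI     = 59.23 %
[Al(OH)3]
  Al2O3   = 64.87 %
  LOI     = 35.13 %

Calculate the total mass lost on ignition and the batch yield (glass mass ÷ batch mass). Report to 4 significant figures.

LOI loss = 231.3 g; glass = 1087 g; yield = 82.46%

Every computation runs at full precision through the solve. Mid-chain values are displayed, rounded to four significant figures, as written; every reported figure is rounded exactly once. The derived quantities (four oxide percentages, the totals, net glass mass, LOI, yield) are re-derived in full precision using the weight values at 1087 g of glass, as quoted within the problem or the answer.
Loss on ignition, line by line:
  zircon sand: 60.34 × 9.000e-04 = 0.05431 g
  spodumene concentrate: 872.5 × 0.01520 = 13.26 g
  Li2CO3: 342.4 × 0.5923 = 202.8 g
  Al(OH)3: 43.21 × 0.3513 = 15.18 g
Total LOI = 231.3 g
Glass = batch − LOI = 1318 − 231.3 = 1087 g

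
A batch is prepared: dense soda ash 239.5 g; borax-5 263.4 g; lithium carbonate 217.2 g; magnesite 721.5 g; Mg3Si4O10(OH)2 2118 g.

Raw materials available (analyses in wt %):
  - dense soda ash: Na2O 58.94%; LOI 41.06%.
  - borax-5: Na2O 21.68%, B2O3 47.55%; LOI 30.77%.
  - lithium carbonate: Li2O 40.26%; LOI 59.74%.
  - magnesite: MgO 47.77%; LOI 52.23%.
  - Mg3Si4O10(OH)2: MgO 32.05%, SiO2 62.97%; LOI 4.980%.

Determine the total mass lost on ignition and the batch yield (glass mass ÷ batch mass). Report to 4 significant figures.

The intermediate values appear rounded off to 4 significant digits in the printout — the whole derivation runs at full float precision end to end. A single rounding finalizes each reported number — derived quantities are re-derived using the weight values at 2768 g of glass at exact precision (net glass mass, the five compositions, ignition loss, totals, yield), as quoted within question or answer.
Per-material ignition loss:
  dense soda ash: 239.5 × 0.4106 = 98.34 g
  borax-5: 263.4 × 0.3077 = 81.05 g
  lithium carbonate: 217.2 × 0.5974 = 129.8 g
  magnesite: 721.5 × 0.5223 = 376.8 g
  Mg3Si4O10(OH)2: 2118 × 0.04980 = 105.5 g
Total LOI = 791.5 g
Glass = batch − LOI = 3560 − 791.5 = 2768 g

LOI loss = 791.5 g; glass = 2768 g; yield = 77.77%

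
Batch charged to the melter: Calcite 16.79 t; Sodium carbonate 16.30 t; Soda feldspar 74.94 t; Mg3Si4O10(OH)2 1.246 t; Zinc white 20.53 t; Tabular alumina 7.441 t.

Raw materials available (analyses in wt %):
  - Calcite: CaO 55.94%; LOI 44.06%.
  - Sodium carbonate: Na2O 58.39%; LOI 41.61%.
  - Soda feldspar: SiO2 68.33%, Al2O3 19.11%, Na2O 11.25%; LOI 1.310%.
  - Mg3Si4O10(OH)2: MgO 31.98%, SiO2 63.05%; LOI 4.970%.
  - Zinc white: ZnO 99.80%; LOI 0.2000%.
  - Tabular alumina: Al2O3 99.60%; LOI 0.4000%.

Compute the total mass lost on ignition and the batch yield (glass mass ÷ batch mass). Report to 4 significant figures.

LOI loss = 15.29 t; glass = 122.0 t; yield = 88.86%

The intermediate values are printed, rounded to 4 significant figures, within the worked lines — the whole derivation keeps full precision throughout — every reported result is rounded just once; derived quantities, including the totals, glass mass, the six compositions, yield, LOI, are rebuilt from the batch weights for 122.0 t of glass at exact precision exactly as printed in the problem or answer text.
Ignition loss by material:
  Calcite: 16.79 × 0.4406 = 7.398 t
  Sodium carbonate: 16.30 × 0.4161 = 6.782 t
  Soda feldspar: 74.94 × 0.01310 = 0.9817 t
  Mg3Si4O10(OH)2: 1.246 × 0.04970 = 0.06193 t
  Zinc white: 20.53 × 0.002000 = 0.04106 t
  Tabular alumina: 7.441 × 0.004000 = 0.02976 t
Total LOI = 15.29 t
Glass = batch − LOI = 137.2 − 15.29 = 122.0 t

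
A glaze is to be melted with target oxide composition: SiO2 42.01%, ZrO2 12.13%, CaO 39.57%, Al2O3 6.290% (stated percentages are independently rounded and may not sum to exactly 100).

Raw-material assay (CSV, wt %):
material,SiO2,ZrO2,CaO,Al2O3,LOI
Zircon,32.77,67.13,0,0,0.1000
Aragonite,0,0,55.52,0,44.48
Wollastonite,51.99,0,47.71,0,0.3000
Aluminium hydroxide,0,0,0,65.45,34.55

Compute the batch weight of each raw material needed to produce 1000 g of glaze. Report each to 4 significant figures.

Working values are shown, rounded to four significant figures, at each printed step — all arithmetic maintains full precision in all steps. Exactly one rounding lands on each reported number — all derived quantities, including net glass mass, totals, four oxide percentages, ignition loss, yield, are recomputed from the weighed amounts at 1000 g of glass at full precision as quoted within either problem or answer.
Target oxide masses per 1000 g glaze:
  SiO2: 42.01% × 1000 = 420.1 g
  ZrO2: 12.13% × 1000 = 121.3 g
  CaO: 39.57% × 1000 = 395.7 g
  Al2O3: 6.290% × 1000 = 62.90 g
Mass-balance tally per oxide given the weights on record, versus the basis set out (each sum matches its target mass exact up to rounding of places):
  SiO2: 180.7·0.3277 + 694.1·0.5199 = 420.1 g (target 420.1 g)
  ZrO2: 180.7·0.6713 = 121.3 g (target 121.3 g)
  CaO: 116.2·0.5552 + 694.1·0.4771 = 395.7 g (target 395.7 g)
  Al2O3: 96.10·0.6545 = 62.90 g (target 62.90 g)
Glass mass check: Σ batch − LOI loss = 999.9 g (per-oxide target masses sum to 1000 g; the stated basis being 1000 g — deltas are rounding alone).
Batch grand total — Σ batch = 1087 g; Σ batch·LOI gives LOI loss = 87.15 g; as yield: glass ÷ batch → 91.98%.

Batch per 1000 g glaze:
  Zircon: 180.7 g
  Aragonite: 116.2 g
  Wollastonite: 694.1 g
  Aluminium hydroxide: 96.10 g
Total batch = 1087 g; LOI loss = 87.15 g; yield = 91.98%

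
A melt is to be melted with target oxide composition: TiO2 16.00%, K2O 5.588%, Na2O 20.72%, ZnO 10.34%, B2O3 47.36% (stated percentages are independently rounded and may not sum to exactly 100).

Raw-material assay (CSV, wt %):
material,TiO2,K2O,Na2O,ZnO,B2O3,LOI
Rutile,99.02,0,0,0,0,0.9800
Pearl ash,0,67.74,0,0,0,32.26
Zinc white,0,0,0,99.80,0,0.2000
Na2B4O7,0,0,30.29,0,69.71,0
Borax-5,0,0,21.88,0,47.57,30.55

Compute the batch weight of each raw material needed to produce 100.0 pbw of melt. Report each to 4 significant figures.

Batch per 100.0 pbw melt:
  Rutile: 16.16 pbw
  Pearl ash: 8.249 pbw
  Zinc white: 10.36 pbw
  Na2B4O7: 59.97 pbw
  Borax-5: 11.68 pbw
Total batch = 106.4 pbw; LOI loss = 6.408 pbw; yield = 93.98%

The whole derivation holds exact precision at every stage. Values along the way are rounded off to 4 significant figures wherever printed. Every reported value is rounded once only. Derived quantities (ignition loss, totals, the five compositions, glass mass, the yield) are rebuilt at full precision starting from the weights on 100.0 pbw of glass exactly as shown in question or answer.
Target masses of each oxide per 100.0 pbw melt:
  TiO2: 16.00% × 100.0 = 16.00 pbw
  K2O: 5.588% × 100.0 = 5.588 pbw
  Na2O: 20.72% × 100.0 = 20.72 pbw
  ZnO: 10.34% × 100.0 = 10.34 pbw
  B2O3: 47.36% × 100.0 = 47.36 pbw
Mass-balance tally per oxide given the weights on record, at the basis given (target by target, the sums agree net of answer rounding effects):
  TiO2: 16.16·0.9902 = 16.00 pbw (target 16.00 pbw)
  K2O: 8.249·0.6774 = 5.588 pbw (target 5.588 pbw)
  Na2O: 59.97·0.3029 + 11.68·0.2188 = 20.72 pbw (target 20.72 pbw)
  ZnO: 10.36·0.9980 = 10.34 pbw (target 10.34 pbw)
  B2O3: 59.97·0.6971 + 11.68·0.4757 = 47.36 pbw (target 47.36 pbw)
The glass-mass cross-check: Σ batch − LOI loss = 100.0 pbw (targets for the oxides total 100.0 pbw; stated basis 100.0 pbw — differing by rounding only).
Summing the batch: Σ batch = 106.4 pbw; loss to ignition Σ batch·LOI = 6.408 pbw; yield: glass divided by total = 93.98%.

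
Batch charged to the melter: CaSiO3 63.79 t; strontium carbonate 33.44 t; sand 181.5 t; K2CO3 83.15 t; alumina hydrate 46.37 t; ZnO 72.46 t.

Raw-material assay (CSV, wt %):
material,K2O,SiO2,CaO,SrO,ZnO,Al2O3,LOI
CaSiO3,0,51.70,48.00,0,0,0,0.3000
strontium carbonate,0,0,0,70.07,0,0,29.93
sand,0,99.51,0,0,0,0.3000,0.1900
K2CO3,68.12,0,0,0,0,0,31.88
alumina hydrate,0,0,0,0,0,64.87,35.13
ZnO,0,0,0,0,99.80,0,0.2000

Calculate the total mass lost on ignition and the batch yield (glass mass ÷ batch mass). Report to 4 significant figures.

Each numeric step maintains full precision through the solve. Values along the way appear (rounded to 4 significant digits) between the steps; each reported figure is rounded once only. Derived quantities (ignition loss, totals, the yield, net glass mass, six oxide percentages) are re-derived in exact precision starting from the weights on 427.2 t of glass, as written in problem or answer.
LOI of each material in turn:
  CaSiO3: 63.79 × 0.003000 = 0.1914 t
  strontium carbonate: 33.44 × 0.2993 = 10.01 t
  sand: 181.5 × 0.001900 = 0.3448 t
  K2CO3: 83.15 × 0.3188 = 26.51 t
  alumina hydrate: 46.37 × 0.3513 = 16.29 t
  ZnO: 72.46 × 0.002000 = 0.1449 t
Total LOI = 53.49 t
Glass = batch − LOI = 480.7 − 53.49 = 427.2 t

LOI loss = 53.49 t; glass = 427.2 t; yield = 88.87%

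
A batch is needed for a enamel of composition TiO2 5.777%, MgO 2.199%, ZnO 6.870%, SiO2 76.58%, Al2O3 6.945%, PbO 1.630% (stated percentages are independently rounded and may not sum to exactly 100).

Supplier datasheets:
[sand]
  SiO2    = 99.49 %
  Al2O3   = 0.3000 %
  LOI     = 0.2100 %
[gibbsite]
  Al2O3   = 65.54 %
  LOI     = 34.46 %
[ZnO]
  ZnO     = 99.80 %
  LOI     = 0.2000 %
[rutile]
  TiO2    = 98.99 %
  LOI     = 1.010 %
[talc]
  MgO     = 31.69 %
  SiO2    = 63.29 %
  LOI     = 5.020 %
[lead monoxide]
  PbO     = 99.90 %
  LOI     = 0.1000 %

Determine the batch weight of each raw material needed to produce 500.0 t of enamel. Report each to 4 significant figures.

All internal work maintains exact precision at every stage. In-progress results are displayed rounded off to 4 significant figures when written out — every reported value is rounded once only; the derived quantities (the six compositions, net glass mass, the yield, the totals, LOI) are carried at exact precision starting from the weights per 500.0 t of glass, exactly as printed in the question or the answer.
Oxide mass targets, per 500.0 t enamel:
  TiO2: 5.777% × 500.0 = 28.88 t
  MgO: 2.199% × 500.0 = 11.00 t
  ZnO: 6.870% × 500.0 = 34.35 t
  SiO2: 76.58% × 500.0 = 382.9 t
  Al2O3: 6.945% × 500.0 = 34.72 t
  PbO: 1.630% × 500.0 = 8.150 t
Verifying the oxide balance from the weights as reported, on the stated basis (delivered sums recover each target within answer rounding):
  TiO2: 29.18·0.9899 = 28.89 t (target 28.88 t)
  MgO: 34.70·0.3169 = 11.00 t (target 11.00 t)
  ZnO: 34.42·0.9980 = 34.35 t (target 34.35 t)
  SiO2: 362.8·0.9949 + 34.70·0.6329 = 382.9 t (target 382.9 t)
  Al2O3: 362.8·0.003000 + 51.32·0.6554 = 34.72 t (target 34.72 t)
  PbO: 8.158·0.9990 = 8.150 t (target 8.150 t)
Glass-mass bookkeeping: net batch after ignition = 500.0 t (the targets, summed, come to 500.0 t; versus the stated basis of 500.0 t — a pure rounding effect).
Adding the batch up: Σ batch = 520.6 t; LOI removed, Σ of batch·LOI: 20.56 t; glass ÷ batch gives a yield of 96.05%.

Batch per 500.0 t enamel:
  sand: 362.8 t
  gibbsite: 51.32 t
  ZnO: 34.42 t
  rutile: 29.18 t
  talc: 34.70 t
  lead monoxide: 8.158 t
Total batch = 520.6 t; LOI loss = 20.56 t; yield = 96.05%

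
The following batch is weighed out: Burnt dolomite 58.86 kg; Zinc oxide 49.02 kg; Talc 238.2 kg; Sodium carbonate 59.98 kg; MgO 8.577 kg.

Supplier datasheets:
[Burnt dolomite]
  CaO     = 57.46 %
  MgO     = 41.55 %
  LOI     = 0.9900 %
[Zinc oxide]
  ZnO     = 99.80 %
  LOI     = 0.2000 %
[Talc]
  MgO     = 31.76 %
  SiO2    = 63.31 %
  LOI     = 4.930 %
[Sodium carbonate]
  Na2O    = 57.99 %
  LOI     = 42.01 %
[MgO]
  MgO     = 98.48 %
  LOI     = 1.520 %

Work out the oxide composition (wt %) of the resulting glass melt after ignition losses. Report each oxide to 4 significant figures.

Glass mass = 376.9 kg (batch 414.6 − LOI 37.75).
Composition: CaO 8.974%, Na2O 9.229%, ZnO 12.98%, MgO 28.80%, SiO2 40.01%

Intermediates are shown rounded to 4 significant figures on the page; each numeric step keeps exact precision at every stage. Each reported value is rounded a single time; the derived quantities are re-derived starting from the weights on 376.9 kg of glass at full float precision (ignition loss, the five compositions, glass mass, yield, the totals), precisely as stated by either problem or answer.
What the batch supplies per oxide:
  CaO: 58.86·0.5746 = 33.82 kg
  Na2O: 59.98·0.5799 = 34.78 kg
  ZnO: 49.02·0.9980 = 48.92 kg
  MgO: 58.86·0.4155 + 238.2·0.3176 + 8.577·0.9848 = 108.6 kg
  SiO2: 238.2·0.6331 = 150.8 kg
LOI: 58.86·0.009900 + 49.02·0.002000 + 238.2·0.04930 + 59.98·0.4201 + 8.577·0.01520 = 37.75 kg
Glass = total batch minus LOI = 414.6 − 37.75 = 376.9 kg (equal to the oxide-mass sum)
wt % = 100 × oxide mass / glass mass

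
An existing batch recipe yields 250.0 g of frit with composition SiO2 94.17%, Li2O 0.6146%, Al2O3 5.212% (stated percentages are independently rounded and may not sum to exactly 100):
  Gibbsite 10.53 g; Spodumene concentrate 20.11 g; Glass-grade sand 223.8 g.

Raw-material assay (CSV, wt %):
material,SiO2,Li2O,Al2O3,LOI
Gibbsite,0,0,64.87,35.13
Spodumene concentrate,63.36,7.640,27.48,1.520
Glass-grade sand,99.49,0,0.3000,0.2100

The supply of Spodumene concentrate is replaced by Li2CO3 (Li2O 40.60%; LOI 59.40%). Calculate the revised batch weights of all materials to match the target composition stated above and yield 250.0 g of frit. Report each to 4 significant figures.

Revised batch per 250.0 g frit:
  Gibbsite: 18.99 g
  Li2CO3: 3.784 g
  Glass-grade sand: 236.6 g
Total batch = 259.4 g; LOI loss = 9.416 g

Intermediates are displayed rounded to 4 significant figures alongside each step; each numeric step maintains exact precision from first step to last — a single rounding finalizes each reported value; the derived quantities (ignition loss, three oxide percentages, net glass mass, totals, the yield) are computed from the weighed amounts per 250.0 g of glass at full precision, as they appear in problem or answer.
Per-oxide target masses for 250.0 g frit:
  SiO2: 94.17% × 250.0 = 235.4 g
  Li2O: 0.6146% × 250.0 = 1.536 g
  Al2O3: 5.212% × 250.0 = 13.03 g
Per-oxide balance check given the weights on record, under the basis named above (delivered sums recover each target net of answer rounding effects):
  SiO2: 236.6·0.9949 = 235.4 g (target 235.4 g)
  Li2O: 3.784·0.4060 = 1.536 g (target 1.536 g)
  Al2O3: 18.99·0.6487 + 236.6·0.003000 = 13.03 g (target 13.03 g)
Glass-mass bookkeeping: batch Σ − ignition loss = 250.0 g (per-oxide target masses sum to 250.0 g; basis as stated: 250.0 g — gaps are rounding artifacts).
Batch grand total — Σ batch = 259.4 g; loss to ignition Σ batch·LOI = 9.416 g; the yield ratio, glass ÷ batch: 96.37%.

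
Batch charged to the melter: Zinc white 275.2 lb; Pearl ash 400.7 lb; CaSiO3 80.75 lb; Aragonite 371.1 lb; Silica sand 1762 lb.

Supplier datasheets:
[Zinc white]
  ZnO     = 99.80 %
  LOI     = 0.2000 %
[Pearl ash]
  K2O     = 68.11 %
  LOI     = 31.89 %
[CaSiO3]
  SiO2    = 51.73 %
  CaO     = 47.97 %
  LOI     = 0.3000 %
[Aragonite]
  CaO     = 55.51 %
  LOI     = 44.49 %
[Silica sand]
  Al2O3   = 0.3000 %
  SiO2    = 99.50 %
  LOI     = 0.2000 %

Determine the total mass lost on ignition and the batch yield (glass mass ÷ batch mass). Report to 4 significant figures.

In-progress results are printed rounded to 4 significant figures at each printed step; all internal work holds exact precision at all times; a single rounding produces every reported figure — all derived quantities (five oxide percentages, ignition loss, the yield, glass mass, the totals) are carried at full precision starting from the weights for 2593 lb of glass as they appear in problem or answer.
Loss on ignition, line by line:
  Zinc white: 275.2 × 0.002000 = 0.5504 lb
  Pearl ash: 400.7 × 0.3189 = 127.8 lb
  CaSiO3: 80.75 × 0.003000 = 0.2422 lb
  Aragonite: 371.1 × 0.4449 = 165.1 lb
  Silica sand: 1762 × 0.002000 = 3.524 lb
Total LOI = 297.2 lb
Glass = batch − LOI = 2890 − 297.2 = 2593 lb

LOI loss = 297.2 lb; glass = 2593 lb; yield = 89.72%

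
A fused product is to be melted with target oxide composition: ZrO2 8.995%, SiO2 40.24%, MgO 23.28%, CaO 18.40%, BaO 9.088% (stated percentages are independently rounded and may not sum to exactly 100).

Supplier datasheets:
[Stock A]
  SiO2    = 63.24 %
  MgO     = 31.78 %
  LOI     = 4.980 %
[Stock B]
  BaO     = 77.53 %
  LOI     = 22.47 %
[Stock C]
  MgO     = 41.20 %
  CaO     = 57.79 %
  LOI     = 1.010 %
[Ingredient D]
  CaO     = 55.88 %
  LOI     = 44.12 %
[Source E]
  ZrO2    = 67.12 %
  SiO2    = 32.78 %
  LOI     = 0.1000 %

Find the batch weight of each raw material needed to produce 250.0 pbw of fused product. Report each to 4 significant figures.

All internal work carries exact precision at all times; working values are shown rounded to four significant figures at each printed step — every reported result is rounded a single time; all derived quantities are re-derived in full precision (ignition loss, glass mass, yield, the five compositions, the totals) using the weight values on 250.0 pbw of glass, as given in question or answer.
Per-oxide target masses for 250.0 pbw fused product:
  ZrO2: 8.995% × 250.0 = 22.49 pbw
  SiO2: 40.24% × 250.0 = 100.6 pbw
  MgO: 23.28% × 250.0 = 58.20 pbw
  CaO: 18.40% × 250.0 = 46.00 pbw
  BaO: 9.088% × 250.0 = 22.72 pbw
Balance tally, oxide-wise, applying the batch weights above, versus the basis set out (sums match the target masses inside rounding margins):
  ZrO2: 33.50·0.6712 = 22.49 pbw (target 22.49 pbw)
  SiO2: 141.7·0.6324 + 33.50·0.3278 = 100.6 pbw (target 100.6 pbw)
  MgO: 141.7·0.3178 + 31.95·0.4120 = 58.20 pbw (target 58.20 pbw)
  CaO: 31.95·0.5779 + 49.27·0.5588 = 46.00 pbw (target 46.00 pbw)
  BaO: 29.30·0.7753 = 22.72 pbw (target 22.72 pbw)
Glass-mass closure: Σ batch − LOI loss = 250.0 pbw (per-oxide target masses sum to 250.0 pbw; the stated basis being 250.0 pbw — a pure rounding effect).
Adding the batch up: Σ batch = 285.7 pbw; LOI loss = Σ batch·LOI = 35.73 pbw; yield = glass ÷ total batch = 87.49%.

Batch per 250.0 pbw fused product:
  Stock A: 141.7 pbw
  Stock B: 29.30 pbw
  Stock C: 31.95 pbw
  Ingredient D: 49.27 pbw
  Source E: 33.50 pbw
Total batch = 285.7 pbw; LOI loss = 35.73 pbw; yield = 87.49%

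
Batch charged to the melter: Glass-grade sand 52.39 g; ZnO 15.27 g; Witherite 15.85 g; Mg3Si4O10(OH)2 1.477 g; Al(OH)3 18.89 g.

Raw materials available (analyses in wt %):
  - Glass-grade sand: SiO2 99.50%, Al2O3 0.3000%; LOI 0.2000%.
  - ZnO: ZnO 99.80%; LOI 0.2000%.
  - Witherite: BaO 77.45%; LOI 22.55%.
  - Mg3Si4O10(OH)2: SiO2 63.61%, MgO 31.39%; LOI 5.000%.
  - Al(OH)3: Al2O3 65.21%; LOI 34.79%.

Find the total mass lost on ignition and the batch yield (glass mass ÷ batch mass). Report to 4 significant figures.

LOI loss = 10.36 g; glass = 93.52 g; yield = 90.03%

Working values are displayed, with 4-significant-figure rounding, within the worked lines — all internal work keeps full precision from start to finish — every reported figure is rounded a single time; derived quantities (glass mass, yield, ignition loss, the totals, the five compositions) are carried starting from the weights per 93.52 g of glass in full float precision as set out in the question or the answer.
Each material's LOI contribution:
  Glass-grade sand: 52.39 × 0.002000 = 0.1048 g
  ZnO: 15.27 × 0.002000 = 0.03054 g
  Witherite: 15.85 × 0.2255 = 3.574 g
  Mg3Si4O10(OH)2: 1.477 × 0.05000 = 0.07385 g
  Al(OH)3: 18.89 × 0.3479 = 6.572 g
Total LOI = 10.36 g
Glass = batch − LOI = 103.9 − 10.36 = 93.52 g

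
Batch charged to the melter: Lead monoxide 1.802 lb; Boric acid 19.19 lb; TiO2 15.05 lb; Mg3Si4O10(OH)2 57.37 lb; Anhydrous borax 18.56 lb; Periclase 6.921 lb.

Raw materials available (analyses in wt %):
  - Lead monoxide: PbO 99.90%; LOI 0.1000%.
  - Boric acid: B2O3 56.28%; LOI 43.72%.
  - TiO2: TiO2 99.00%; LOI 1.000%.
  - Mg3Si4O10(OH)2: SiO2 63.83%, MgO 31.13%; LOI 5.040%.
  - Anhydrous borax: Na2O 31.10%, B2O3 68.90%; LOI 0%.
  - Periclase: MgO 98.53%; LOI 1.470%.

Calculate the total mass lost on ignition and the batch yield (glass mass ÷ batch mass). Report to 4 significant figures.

LOI loss = 11.54 lb; glass = 107.4 lb; yield = 90.30%

Intermediates are shown rounded to four significant figures in the printout; each numeric step carries full float precision throughout — every reported number takes exactly one rounding. The derived quantities (glass mass, yield, six oxide percentages, ignition loss, the totals) are carried in full float precision using the weight values for 107.4 lb of glass, exactly as shown in question or answer.
Each material's LOI contribution:
  Lead monoxide: 1.802 × 0.001000 = 0.001802 lb
  Boric acid: 19.19 × 0.4372 = 8.390 lb
  TiO2: 15.05 × 0.01000 = 0.1505 lb
  Mg3Si4O10(OH)2: 57.37 × 0.05040 = 2.891 lb
  Anhydrous borax: 18.56 × 0 = 0 lb
  Periclase: 6.921 × 0.01470 = 0.1017 lb
Total LOI = 11.54 lb
Glass = batch − LOI = 118.9 − 11.54 = 107.4 lb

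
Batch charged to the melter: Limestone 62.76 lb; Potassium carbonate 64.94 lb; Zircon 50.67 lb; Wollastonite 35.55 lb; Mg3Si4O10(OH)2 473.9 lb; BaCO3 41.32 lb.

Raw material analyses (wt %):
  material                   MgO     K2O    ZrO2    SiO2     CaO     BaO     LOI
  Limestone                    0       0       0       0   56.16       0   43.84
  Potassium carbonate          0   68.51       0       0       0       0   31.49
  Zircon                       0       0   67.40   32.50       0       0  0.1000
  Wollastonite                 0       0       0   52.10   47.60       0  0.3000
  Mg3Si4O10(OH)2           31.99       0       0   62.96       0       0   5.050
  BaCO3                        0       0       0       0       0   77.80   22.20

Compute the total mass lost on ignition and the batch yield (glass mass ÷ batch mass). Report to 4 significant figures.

LOI loss = 81.23 lb; glass = 647.9 lb; yield = 88.86%

In-progress results appear, rounded to 4 significant figures, at each printed step; each numeric step runs at full float precision in all steps. A single rounding produces every reported number. The derived quantities, which include glass mass, yield, six oxide percentages, the totals, LOI, are carried in full precision, as quoted within either problem or answer, from the weighed amounts on 647.9 lb of glass.
Loss on ignition, line by line:
  Limestone: 62.76 × 0.4384 = 27.51 lb
  Potassium carbonate: 64.94 × 0.3149 = 20.45 lb
  Zircon: 50.67 × 0.001000 = 0.05067 lb
  Wollastonite: 35.55 × 0.003000 = 0.1066 lb
  Mg3Si4O10(OH)2: 473.9 × 0.05050 = 23.93 lb
  BaCO3: 41.32 × 0.2220 = 9.173 lb
Total LOI = 81.23 lb
Glass = batch − LOI = 729.1 − 81.23 = 647.9 lb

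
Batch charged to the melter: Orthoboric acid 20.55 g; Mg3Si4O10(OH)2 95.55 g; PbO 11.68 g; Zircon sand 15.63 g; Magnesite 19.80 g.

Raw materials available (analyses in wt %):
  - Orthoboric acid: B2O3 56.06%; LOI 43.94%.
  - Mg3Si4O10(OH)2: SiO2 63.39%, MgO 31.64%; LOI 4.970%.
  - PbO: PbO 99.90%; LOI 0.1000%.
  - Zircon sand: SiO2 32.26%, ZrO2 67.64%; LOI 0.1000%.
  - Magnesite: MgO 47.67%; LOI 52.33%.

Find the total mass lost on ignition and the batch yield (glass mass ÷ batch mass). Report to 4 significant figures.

LOI loss = 24.17 g; glass = 139.0 g; yield = 85.19%

Each numeric step runs at full float precision in all steps. Mid-chain values are printed (rounded to four significant figures) across the worked steps. Every reported value carries a single rounding — all derived quantities are re-derived at full float precision (the totals, LOI, net glass mass, yield, five oxide percentages) from the weighed amounts on 139.0 g of glass, exactly as printed in either problem or answer.
Per-material ignition loss:
  Orthoboric acid: 20.55 × 0.4394 = 9.030 g
  Mg3Si4O10(OH)2: 95.55 × 0.04970 = 4.749 g
  PbO: 11.68 × 0.001000 = 0.01168 g
  Zircon sand: 15.63 × 0.001000 = 0.01563 g
  Magnesite: 19.80 × 0.5233 = 10.36 g
Total LOI = 24.17 g
Glass = batch − LOI = 163.2 − 24.17 = 139.0 g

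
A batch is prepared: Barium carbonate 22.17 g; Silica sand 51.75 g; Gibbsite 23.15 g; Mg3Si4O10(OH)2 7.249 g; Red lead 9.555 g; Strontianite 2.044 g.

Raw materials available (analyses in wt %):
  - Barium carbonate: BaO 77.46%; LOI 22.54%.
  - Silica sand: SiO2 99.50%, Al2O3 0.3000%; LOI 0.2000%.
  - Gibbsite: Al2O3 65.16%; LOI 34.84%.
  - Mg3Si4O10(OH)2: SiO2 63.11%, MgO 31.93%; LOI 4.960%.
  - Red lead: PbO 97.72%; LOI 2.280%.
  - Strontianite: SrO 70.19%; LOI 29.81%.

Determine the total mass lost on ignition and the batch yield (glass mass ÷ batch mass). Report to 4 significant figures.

LOI loss = 14.35 g; glass = 101.6 g; yield = 87.62%

The working math holds full precision through the solve; mid-chain values appear (rounded to 4 significant figures) as written — every reported result takes exactly one rounding — the derived quantities (yield, six oxide percentages, LOI, net glass mass, the totals) are recomputed at full float precision from the batch weights at 101.6 g of glass precisely as stated by either problem or answer.
Loss on ignition, line by line:
  Barium carbonate: 22.17 × 0.2254 = 4.997 g
  Silica sand: 51.75 × 0.002000 = 0.1035 g
  Gibbsite: 23.15 × 0.3484 = 8.065 g
  Mg3Si4O10(OH)2: 7.249 × 0.04960 = 0.3596 g
  Red lead: 9.555 × 0.02280 = 0.2179 g
  Strontianite: 2.044 × 0.2981 = 0.6093 g
Total LOI = 14.35 g
Glass = batch − LOI = 115.9 − 14.35 = 101.6 g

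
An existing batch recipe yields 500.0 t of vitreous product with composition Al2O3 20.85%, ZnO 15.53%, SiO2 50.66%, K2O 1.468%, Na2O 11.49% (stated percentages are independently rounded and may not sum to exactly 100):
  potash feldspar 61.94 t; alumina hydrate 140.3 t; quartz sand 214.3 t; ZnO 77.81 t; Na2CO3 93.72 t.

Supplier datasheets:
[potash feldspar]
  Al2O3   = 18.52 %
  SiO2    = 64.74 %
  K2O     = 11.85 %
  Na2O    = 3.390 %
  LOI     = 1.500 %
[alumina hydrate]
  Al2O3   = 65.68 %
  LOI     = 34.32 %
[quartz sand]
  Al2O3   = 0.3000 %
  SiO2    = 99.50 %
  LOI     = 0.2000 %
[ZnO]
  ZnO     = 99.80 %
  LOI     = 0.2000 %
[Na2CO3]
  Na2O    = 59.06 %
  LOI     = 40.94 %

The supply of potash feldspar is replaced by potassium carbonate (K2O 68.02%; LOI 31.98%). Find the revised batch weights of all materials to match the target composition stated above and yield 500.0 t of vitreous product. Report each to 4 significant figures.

In-progress results are shown (rounded to 4 significant digits) when written out. All arithmetic keeps full float precision at every stage. Every reported figure undergoes a single rounding; all derived quantities, which include net glass mass, LOI, the totals, the five compositions, yield, are re-derived at full float precision, as set out in question or answer, using the weight values at 500.0 t of glass.
The oxide mass targets at 500.0 t vitreous product:
  Al2O3: 20.85% × 500.0 = 104.2 t
  ZnO: 15.53% × 500.0 = 77.65 t
  SiO2: 50.66% × 500.0 = 253.3 t
  K2O: 1.468% × 500.0 = 7.340 t
  Na2O: 11.49% × 500.0 = 57.45 t
Sums-versus-targets review from the weights as reported, against the basis in use (target by target, the sums agree modulo rounding of the values):
  Al2O3: 157.6·0.6568 + 254.6·0.003000 = 104.3 t (target 104.2 t)
  ZnO: 77.81·0.9980 = 77.65 t (target 77.65 t)
  SiO2: 254.6·0.9950 = 253.3 t (target 253.3 t)
  K2O: 10.79·0.6802 = 7.339 t (target 7.340 t)
  Na2O: 97.27·0.5906 = 57.45 t (target 57.45 t)
Glass-mass sanity pass: total charge less LOI = 500.0 t (summing oxide targets gives 500.0 t; versus the stated basis of 500.0 t — gaps are rounding artifacts).
Summing the batch: Σ batch = 598.1 t; the LOI term Σ batch·LOI equals 98.03 t; the yield ratio, glass ÷ batch: 83.61%.

Revised batch per 500.0 t vitreous product:
  potassium carbonate: 10.79 t
  alumina hydrate: 157.6 t
  quartz sand: 254.6 t
  ZnO: 77.81 t
  Na2CO3: 97.27 t
Total batch = 598.1 t; LOI loss = 98.03 t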